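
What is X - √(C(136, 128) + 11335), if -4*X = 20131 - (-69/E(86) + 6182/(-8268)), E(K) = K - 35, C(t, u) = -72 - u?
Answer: -1414914047/281112 - √11135 ≈ -5138.8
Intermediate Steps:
E(K) = -35 + K
X = -1414914047/281112 (X = -(20131 - (-69/(-35 + 86) + 6182/(-8268)))/4 = -(20131 - (-69/51 + 6182*(-1/8268)))/4 = -(20131 - (-69*1/51 - 3091/4134))/4 = -(20131 - (-23/17 - 3091/4134))/4 = -(20131 - 1*(-147629/70278))/4 = -(20131 + 147629/70278)/4 = -¼*1414914047/70278 = -1414914047/281112 ≈ -5033.3)
X - √(C(136, 128) + 11335) = -1414914047/281112 - √((-72 - 1*128) + 11335) = -1414914047/281112 - √((-72 - 128) + 11335) = -1414914047/281112 - √(-200 + 11335) = -1414914047/281112 - √11135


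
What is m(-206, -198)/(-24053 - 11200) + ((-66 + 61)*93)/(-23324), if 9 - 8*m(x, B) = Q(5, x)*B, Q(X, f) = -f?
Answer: -22789113/182720216 ≈ -0.12472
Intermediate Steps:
m(x, B) = 9/8 + B*x/8 (m(x, B) = 9/8 - (-x)*B/8 = 9/8 - (-1)*B*x/8 = 9/8 + B*x/8)
m(-206, -198)/(-24053 - 11200) + ((-66 + 61)*93)/(-23324) = (9/8 + (1/8)*(-198)*(-206))/(-24053 - 11200) + ((-66 + 61)*93)/(-23324) = (9/8 + 10197/2)/(-35253) - 5*93*(-1/23324) = (40797/8)*(-1/35253) - 465*(-1/23324) = -4533/31336 + 465/23324 = -22789113/182720216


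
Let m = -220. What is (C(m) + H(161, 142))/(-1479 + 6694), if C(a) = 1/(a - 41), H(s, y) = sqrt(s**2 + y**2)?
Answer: -1/1361115 + sqrt(46085)/5215 ≈ 0.041164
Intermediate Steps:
C(a) = 1/(-41 + a)
(C(m) + H(161, 142))/(-1479 + 6694) = (1/(-41 - 220) + sqrt(161**2 + 142**2))/(-1479 + 6694) = (1/(-261) + sqrt(25921 + 20164))/5215 = (-1/261 + sqrt(46085))*(1/5215) = -1/1361115 + sqrt(46085)/5215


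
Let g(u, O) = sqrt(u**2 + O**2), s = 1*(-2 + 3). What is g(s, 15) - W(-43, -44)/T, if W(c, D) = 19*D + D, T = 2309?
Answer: 880/2309 + sqrt(226) ≈ 15.414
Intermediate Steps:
W(c, D) = 20*D
s = 1 (s = 1*1 = 1)
g(u, O) = sqrt(O**2 + u**2)
g(s, 15) - W(-43, -44)/T = sqrt(15**2 + 1**2) - 20*(-44)/2309 = sqrt(225 + 1) - (-880)/2309 = sqrt(226) - 1*(-880/2309) = sqrt(226) + 880/2309 = 880/2309 + sqrt(226)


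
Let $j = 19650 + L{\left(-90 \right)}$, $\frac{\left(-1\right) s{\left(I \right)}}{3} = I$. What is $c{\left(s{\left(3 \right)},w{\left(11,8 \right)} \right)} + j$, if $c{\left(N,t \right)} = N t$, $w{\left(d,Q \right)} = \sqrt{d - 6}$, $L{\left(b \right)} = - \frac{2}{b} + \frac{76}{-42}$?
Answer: $\frac{6189187}{315} - 9 \sqrt{5} \approx 19628.0$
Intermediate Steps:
$L{\left(b \right)} = - \frac{38}{21} - \frac{2}{b}$ ($L{\left(b \right)} = - \frac{2}{b} + 76 \left(- \frac{1}{42}\right) = - \frac{2}{b} - \frac{38}{21} = - \frac{38}{21} - \frac{2}{b}$)
$w{\left(d,Q \right)} = \sqrt{-6 + d}$
$s{\left(I \right)} = - 3 I$
$j = \frac{6189187}{315}$ ($j = 19650 - \left(\frac{38}{21} + \frac{2}{-90}\right) = 19650 - \frac{563}{315} = \frac{6189187}{315} \approx 19648.0$)
$c{\left(s{\left(3 \right)},w{\left(11,8 \right)} \right)} + j = \left(-3\right) 3 \sqrt{-6 + 11} + \frac{6189187}{315} = - 9 \sqrt{5} + \frac{6189187}{315} = \frac{6189187}{315} - 9 \sqrt{5}$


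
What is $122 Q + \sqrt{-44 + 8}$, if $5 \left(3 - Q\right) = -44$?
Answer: $\frac{7198}{5} + 6 i \approx 1439.6 + 6.0 i$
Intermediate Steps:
$Q = \frac{59}{5}$ ($Q = 3 - - \frac{44}{5} = 3 + \frac{44}{5} = \frac{59}{5} \approx 11.8$)
$122 Q + \sqrt{-44 + 8} = 122 \cdot \frac{59}{5} + \sqrt{-44 + 8} = \frac{7198}{5} + \sqrt{-36} = \frac{7198}{5} + 6 i$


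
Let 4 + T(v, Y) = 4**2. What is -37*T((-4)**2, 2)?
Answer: -444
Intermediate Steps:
T(v, Y) = 12 (T(v, Y) = -4 + 4**2 = -4 + 16 = 12)
-37*T((-4)**2, 2) = -37*12 = -444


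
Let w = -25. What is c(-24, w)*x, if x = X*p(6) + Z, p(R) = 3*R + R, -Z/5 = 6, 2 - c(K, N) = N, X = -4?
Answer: -3402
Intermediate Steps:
c(K, N) = 2 - N
Z = -30 (Z = -5*6 = -30)
p(R) = 4*R
x = -126 (x = -16*6 - 30 = -4*24 - 30 = -96 - 30 = -126)
c(-24, w)*x = (2 - 1*(-25))*(-126) = (2 + 25)*(-126) = 27*(-126) = -3402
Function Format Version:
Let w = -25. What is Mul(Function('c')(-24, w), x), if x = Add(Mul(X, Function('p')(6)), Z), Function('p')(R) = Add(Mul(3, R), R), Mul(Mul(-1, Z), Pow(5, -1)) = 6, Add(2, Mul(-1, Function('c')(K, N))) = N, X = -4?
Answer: -3402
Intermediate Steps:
Function('c')(K, N) = Add(2, Mul(-1, N))
Z = -30 (Z = Mul(-5, 6) = -30)
Function('p')(R) = Mul(4, R)
x = -126 (x = Add(Mul(-4, Mul(4, 6)), -30) = Add(Mul(-4, 24), -30) = Add(-96, -30) = -126)
Mul(Function('c')(-24, w), x) = Mul(Add(2, Mul(-1, -25)), -126) = Mul(Add(2, 25), -126) = Mul(27, -126) = -3402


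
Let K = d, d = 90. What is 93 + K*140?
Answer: 12693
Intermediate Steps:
K = 90
93 + K*140 = 93 + 90*140 = 93 + 12600 = 12693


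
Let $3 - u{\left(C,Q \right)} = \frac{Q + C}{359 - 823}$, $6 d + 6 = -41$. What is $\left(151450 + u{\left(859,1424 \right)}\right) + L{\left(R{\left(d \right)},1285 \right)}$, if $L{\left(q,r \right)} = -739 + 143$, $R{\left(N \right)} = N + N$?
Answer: $\frac{69999931}{464} \approx 1.5086 \cdot 10^{5}$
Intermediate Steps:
$d = - \frac{47}{6}$ ($d = -1 + \frac{1}{6} \left(-41\right) = -1 - \frac{41}{6} = - \frac{47}{6} \approx -7.8333$)
$u{\left(C,Q \right)} = 3 + \frac{C}{464} + \frac{Q}{464}$ ($u{\left(C,Q \right)} = 3 - \frac{Q + C}{359 - 823} = 3 - \frac{C + Q}{-464} = 3 - \left(C + Q\right) \left(- \frac{1}{464}\right) = 3 - \left(- \frac{C}{464} - \frac{Q}{464}\right) = 3 + \left(\frac{C}{464} + \frac{Q}{464}\right) = 3 + \frac{C}{464} + \frac{Q}{464}$)
$R{\left(N \right)} = 2 N$
$L{\left(q,r \right)} = -596$
$\left(151450 + u{\left(859,1424 \right)}\right) + L{\left(R{\left(d \right)},1285 \right)} = \left(151450 + \left(3 + \frac{1}{464} \cdot 859 + \frac{1}{464} \cdot 1424\right)\right) - 596 = \left(151450 + \left(3 + \frac{859}{464} + \frac{89}{29}\right)\right) - 596 = \left(151450 + \frac{3675}{464}\right) - 596 = \frac{70276475}{464} - 596 = \frac{69999931}{464}$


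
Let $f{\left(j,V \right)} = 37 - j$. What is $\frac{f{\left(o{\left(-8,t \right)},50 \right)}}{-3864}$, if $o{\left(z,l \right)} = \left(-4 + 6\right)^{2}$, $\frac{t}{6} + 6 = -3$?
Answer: $- \frac{11}{1288} \approx -0.0085404$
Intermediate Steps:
$t = -54$ ($t = -36 + 6 \left(-3\right) = -36 - 18 = -54$)
$o{\left(z,l \right)} = 4$ ($o{\left(z,l \right)} = 2^{2} = 4$)
$\frac{f{\left(o{\left(-8,t \right)},50 \right)}}{-3864} = \frac{37 - 4}{-3864} = \left(37 - 4\right) \left(- \frac{1}{3864}\right) = 33 \left(- \frac{1}{3864}\right) = - \frac{11}{1288}$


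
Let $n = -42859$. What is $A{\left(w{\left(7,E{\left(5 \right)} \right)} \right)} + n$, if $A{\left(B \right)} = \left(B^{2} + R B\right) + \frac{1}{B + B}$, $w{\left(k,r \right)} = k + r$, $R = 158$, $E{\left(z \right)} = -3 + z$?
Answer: $- \frac{744407}{18} \approx -41356.0$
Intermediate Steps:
$A{\left(B \right)} = B^{2} + \frac{1}{2 B} + 158 B$ ($A{\left(B \right)} = \left(B^{2} + 158 B\right) + \frac{1}{B + B} = \left(B^{2} + 158 B\right) + \frac{1}{2 B} = B^{2} + \frac{1}{2 B} + 158 B$)
$A{\left(w{\left(7,E{\left(5 \right)} \right)} \right)} + n = \left(\left(7 + \left(-3 + 5\right)\right)^{2} + \frac{1}{2 \left(7 + \left(-3 + 5\right)\right)} + 158 \left(7 + \left(-3 + 5\right)\right)\right) - 42859 = \left(\left(7 + 2\right)^{2} + \frac{1}{2 \left(7 + 2\right)} + 158 \left(7 + 2\right)\right) - 42859 = \left(9^{2} + \frac{1}{2 \cdot 9} + 158 \cdot 9\right) - 42859 = \left(81 + \frac{1}{2} \cdot \frac{1}{9} + 1422\right) - 42859 = \left(81 + \frac{1}{18} + 1422\right) - 42859 = \frac{27055}{18} - 42859 = - \frac{744407}{18}$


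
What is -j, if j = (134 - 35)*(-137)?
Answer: 13563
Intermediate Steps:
j = -13563 (j = 99*(-137) = -13563)
-j = -1*(-13563) = 13563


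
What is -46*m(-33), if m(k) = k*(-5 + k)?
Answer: -57684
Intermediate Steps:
-46*m(-33) = -(-1518)*(-5 - 33) = -(-1518)*(-38) = -46*1254 = -57684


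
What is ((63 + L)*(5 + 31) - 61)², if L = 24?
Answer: 9431041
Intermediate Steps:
((63 + L)*(5 + 31) - 61)² = ((63 + 24)*(5 + 31) - 61)² = (87*36 - 61)² = (3132 - 61)² = 3071² = 9431041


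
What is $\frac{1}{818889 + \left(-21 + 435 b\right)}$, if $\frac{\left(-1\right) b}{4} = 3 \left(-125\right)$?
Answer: $\frac{1}{1471368} \approx 6.7964 \cdot 10^{-7}$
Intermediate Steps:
$b = 1500$ ($b = - 4 \cdot 3 \left(-125\right) = \left(-4\right) \left(-375\right) = 1500$)
$\frac{1}{818889 + \left(-21 + 435 b\right)} = \frac{1}{818889 + \left(-21 + 435 \cdot 1500\right)} = \frac{1}{818889 + \left(-21 + 652500\right)} = \frac{1}{818889 + 652479} = \frac{1}{1471368}$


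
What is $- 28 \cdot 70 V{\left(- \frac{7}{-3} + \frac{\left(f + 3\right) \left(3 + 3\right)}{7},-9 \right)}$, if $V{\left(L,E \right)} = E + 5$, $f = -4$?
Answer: $7840$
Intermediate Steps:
$V{\left(L,E \right)} = 5 + E$
$- 28 \cdot 70 V{\left(- \frac{7}{-3} + \frac{\left(f + 3\right) \left(3 + 3\right)}{7},-9 \right)} = - 28 \cdot 70 \left(5 - 9\right) = - 1960 \left(-4\right) = \left(-1\right) \left(-7840\right) = 7840$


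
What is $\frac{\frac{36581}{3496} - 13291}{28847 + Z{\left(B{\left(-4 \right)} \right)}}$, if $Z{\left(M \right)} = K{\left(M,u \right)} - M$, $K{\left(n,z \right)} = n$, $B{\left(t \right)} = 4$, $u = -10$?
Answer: $- \frac{46428755}{100849112} \approx -0.46038$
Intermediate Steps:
$Z{\left(M \right)} = 0$ ($Z{\left(M \right)} = M - M = 0$)
$\frac{\frac{36581}{3496} - 13291}{28847 + Z{\left(B{\left(-4 \right)} \right)}} = \frac{\frac{36581}{3496} - 13291}{28847 + 0} = \frac{36581 \cdot \frac{1}{3496} - 13291}{28847} = \left(\frac{36581}{3496} - 13291\right) \frac{1}{28847} = \left(- \frac{46428755}{3496}\right) \frac{1}{28847} = - \frac{46428755}{100849112}$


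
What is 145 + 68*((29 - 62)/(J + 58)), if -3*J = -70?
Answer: 7162/61 ≈ 117.41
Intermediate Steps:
J = 70/3 (J = -⅓*(-70) = 70/3 ≈ 23.333)
145 + 68*((29 - 62)/(J + 58)) = 145 + 68*((29 - 62)/(70/3 + 58)) = 145 + 68*(-33/244/3) = 145 + 68*(-33*3/244) = 145 + 68*(-99/244) = 145 - 1683/61 = 7162/61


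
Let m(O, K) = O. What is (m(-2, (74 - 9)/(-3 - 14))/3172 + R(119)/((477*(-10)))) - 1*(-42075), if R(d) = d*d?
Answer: 79571041846/1891305 ≈ 42072.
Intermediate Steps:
R(d) = d**2
(m(-2, (74 - 9)/(-3 - 14))/3172 + R(119)/((477*(-10)))) - 1*(-42075) = (-2/3172 + 119**2/((477*(-10)))) - 1*(-42075) = (-2*1/3172 + 14161/(-4770)) + 42075 = (-1/1586 + 14161*(-1/4770)) + 42075 = (-1/1586 - 14161/4770) + 42075 = -5616029/1891305 + 42075 = 79571041846/1891305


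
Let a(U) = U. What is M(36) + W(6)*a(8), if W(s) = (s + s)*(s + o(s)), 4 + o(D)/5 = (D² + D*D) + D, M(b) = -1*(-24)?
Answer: 36120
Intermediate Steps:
M(b) = 24
o(D) = -20 + 5*D + 10*D² (o(D) = -20 + 5*((D² + D*D) + D) = -20 + 5*((D² + D²) + D) = -20 + 5*(2*D² + D) = -20 + 5*(D + 2*D²) = -20 + (5*D + 10*D²) = -20 + 5*D + 10*D²)
W(s) = 2*s*(-20 + 6*s + 10*s²) (W(s) = (s + s)*(s + (-20 + 5*s + 10*s²)) = (2*s)*(-20 + 6*s + 10*s²) = 2*s*(-20 + 6*s + 10*s²))
M(36) + W(6)*a(8) = 24 + (4*6*(-10 + 3*6 + 5*6²))*8 = 24 + (4*6*(-10 + 18 + 5*36))*8 = 24 + (4*6*(-10 + 18 + 180))*8 = 24 + (4*6*188)*8 = 24 + 4512*8 = 24 + 36096 = 36120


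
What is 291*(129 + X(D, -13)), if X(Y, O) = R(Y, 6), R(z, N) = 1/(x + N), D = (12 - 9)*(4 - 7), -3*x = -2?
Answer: 751653/20 ≈ 37583.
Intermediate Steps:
x = ⅔ (x = -⅓*(-2) = ⅔ ≈ 0.66667)
D = -9 (D = 3*(-3) = -9)
R(z, N) = 1/(⅔ + N)
X(Y, O) = 3/20 (X(Y, O) = 3/(2 + 3*6) = 3/(2 + 18) = 3/20)
291*(129 + X(D, -13)) = 291*(129 + 3/20) = 291*(2583/20) = 751653/20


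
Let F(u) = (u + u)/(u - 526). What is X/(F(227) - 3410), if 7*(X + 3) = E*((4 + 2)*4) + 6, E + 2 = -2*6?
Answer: 104949/7140308 ≈ 0.014698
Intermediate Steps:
F(u) = 2*u/(-526 + u) (F(u) = (2*u)/(-526 + u) = 2*u/(-526 + u))
E = -14 (E = -2 - 2*6 = -2 - 12 = -14)
X = -351/7 (X = -3 + (-14*(4 + 2)*4 + 6)/7 = -3 + (-84*4 + 6)/7 = -3 + (-14*24 + 6)/7 = -3 + (-336 + 6)/7 = -3 + (⅐)*(-330) = -3 - 330/7 = -351/7 ≈ -50.143)
X/(F(227) - 3410) = -351/(7*(2*227/(-526 + 227) - 3410)) = -351/(7*(2*227/(-299) - 3410)) = -351/(7*(2*227*(-1/299) - 3410)) = -351/(7*(-454/299 - 3410)) = -351/(7*(-1020044/299)) = -351/7*(-299/1020044) = 104949/7140308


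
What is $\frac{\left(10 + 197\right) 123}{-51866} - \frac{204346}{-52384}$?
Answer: $\frac{2316215153}{679237136} \approx 3.41$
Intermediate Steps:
$\frac{\left(10 + 197\right) 123}{-51866} - \frac{204346}{-52384} = 207 \cdot 123 \left(- \frac{1}{51866}\right) - - \frac{102173}{26192} = 25461 \left(- \frac{1}{51866}\right) + \frac{102173}{26192} = - \frac{25461}{51866} + \frac{102173}{26192} = \frac{2316215153}{679237136}$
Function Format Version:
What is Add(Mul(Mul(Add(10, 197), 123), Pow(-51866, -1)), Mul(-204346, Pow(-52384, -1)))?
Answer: Rational(2316215153, 679237136) ≈ 3.4100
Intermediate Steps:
Add(Mul(Mul(Add(10, 197), 123), Pow(-51866, -1)), Mul(-204346, Pow(-52384, -1))) = Add(Mul(Mul(207, 123), Rational(-1, 51866)), Mul(-204346, Rational(-1, 52384))) = Add(Mul(25461, Rational(-1, 51866)), Rational(102173, 26192)) = Add(Rational(-25461, 51866), Rational(102173, 26192)) = Rational(2316215153, 679237136)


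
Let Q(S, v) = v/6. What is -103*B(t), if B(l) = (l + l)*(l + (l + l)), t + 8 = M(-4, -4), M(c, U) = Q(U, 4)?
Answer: -99704/3 ≈ -33235.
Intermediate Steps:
Q(S, v) = v/6 (Q(S, v) = v*(⅙) = v/6)
M(c, U) = ⅔ (M(c, U) = (⅙)*4 = ⅔)
t = -22/3 (t = -8 + ⅔ = -22/3 ≈ -7.3333)
B(l) = 6*l² (B(l) = (2*l)*(l + 2*l) = (2*l)*(3*l) = 6*l²)
-103*B(t) = -618*(-22/3)² = -618*484/9 = -103*968/3 = -99704/3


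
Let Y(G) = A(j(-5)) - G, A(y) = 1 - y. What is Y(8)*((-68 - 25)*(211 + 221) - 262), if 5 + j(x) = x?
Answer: -121314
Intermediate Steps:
j(x) = -5 + x
Y(G) = 11 - G (Y(G) = (1 - (-5 - 5)) - G = (1 - 1*(-10)) - G = (1 + 10) - G = 11 - G)
Y(8)*((-68 - 25)*(211 + 221) - 262) = (11 - 1*8)*((-68 - 25)*(211 + 221) - 262) = (11 - 8)*(-93*432 - 262) = 3*(-40176 - 262) = 3*(-40438) = -121314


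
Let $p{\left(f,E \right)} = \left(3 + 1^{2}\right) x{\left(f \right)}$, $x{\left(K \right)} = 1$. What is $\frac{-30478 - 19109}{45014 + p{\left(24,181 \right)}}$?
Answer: $- \frac{16529}{15006} \approx -1.1015$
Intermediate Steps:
$p{\left(f,E \right)} = 4$ ($p{\left(f,E \right)} = \left(3 + 1^{2}\right) 1 = \left(3 + 1\right) 1 = 4 \cdot 1 = 4$)
$\frac{-30478 - 19109}{45014 + p{\left(24,181 \right)}} = \frac{-30478 - 19109}{45014 + 4} = - \frac{49587}{45018} = \left(-49587\right) \frac{1}{45018} = - \frac{16529}{15006}$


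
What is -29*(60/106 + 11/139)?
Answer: -137837/7367 ≈ -18.710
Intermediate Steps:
-29*(60/106 + 11/139) = -29*(60*(1/106) + 11*(1/139)) = -29*(30/53 + 11/139) = -29*4753/7367 = -137837/7367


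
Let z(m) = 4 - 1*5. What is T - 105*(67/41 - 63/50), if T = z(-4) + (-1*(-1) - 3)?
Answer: -17337/410 ≈ -42.285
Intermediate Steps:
z(m) = -1 (z(m) = 4 - 5 = -1)
T = -3 (T = -1 + (-1*(-1) - 3) = -1 + (1 - 3) = -1 - 2 = -3)
T - 105*(67/41 - 63/50) = -3 - 105*(67/41 - 63/50) = -3 - 105*767/2050 = -3 - 16107/410 = -17337/410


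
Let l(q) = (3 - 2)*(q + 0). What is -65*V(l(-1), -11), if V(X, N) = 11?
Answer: -715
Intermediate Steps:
l(q) = q (l(q) = 1*q = q)
-65*V(l(-1), -11) = -65*11 = -715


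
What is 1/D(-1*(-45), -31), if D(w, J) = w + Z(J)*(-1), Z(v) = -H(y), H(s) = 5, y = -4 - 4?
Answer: 1/50 ≈ 0.020000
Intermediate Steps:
y = -8
Z(v) = -5 (Z(v) = -1*5 = -5)
D(w, J) = 5 + w (D(w, J) = w - 5*(-1) = w + 5 = 5 + w)
1/D(-1*(-45), -31) = 1/(5 - 1*(-45)) = 1/(5 + 45) = 1/50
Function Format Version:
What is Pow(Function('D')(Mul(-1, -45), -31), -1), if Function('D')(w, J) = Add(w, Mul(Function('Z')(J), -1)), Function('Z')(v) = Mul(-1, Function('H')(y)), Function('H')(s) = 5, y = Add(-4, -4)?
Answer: Rational(1, 50) ≈ 0.020000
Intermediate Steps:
y = -8
Function('Z')(v) = -5 (Function('Z')(v) = Mul(-1, 5) = -5)
Function('D')(w, J) = Add(5, w) (Function('D')(w, J) = Add(w, Mul(-5, -1)) = Add(w, 5) = Add(5, w))
Pow(Function('D')(Mul(-1, -45), -31), -1) = Pow(Add(5, Mul(-1, -45)), -1) = Pow(Add(5, 45), -1) = Pow(50, -1) = Rational(1, 50)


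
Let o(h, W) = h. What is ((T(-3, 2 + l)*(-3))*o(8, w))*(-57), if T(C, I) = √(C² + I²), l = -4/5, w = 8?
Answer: 4104*√29/5 ≈ 4420.1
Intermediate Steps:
l = -⅘ (l = -4*⅕ = -⅘ ≈ -0.80000)
((T(-3, 2 + l)*(-3))*o(8, w))*(-57) = ((√((-3)² + (2 - ⅘)²)*(-3))*8)*(-57) = ((√(9 + (6/5)²)*(-3))*8)*(-57) = ((√(9 + 36/25)*(-3))*8)*(-57) = ((√(261/25)*(-3))*8)*(-57) = (((3*√29/5)*(-3))*8)*(-57) = (-9*√29/5*8)*(-57) = -72*√29/5*(-57) = 4104*√29/5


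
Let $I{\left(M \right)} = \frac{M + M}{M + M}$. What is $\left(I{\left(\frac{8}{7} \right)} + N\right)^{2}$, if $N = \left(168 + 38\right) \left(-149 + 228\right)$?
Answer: $264875625$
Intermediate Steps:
$I{\left(M \right)} = 1$ ($I{\left(M \right)} = \frac{2 M}{2 M} = 2 M \frac{1}{2 M} = 1$)
$N = 16274$ ($N = 206 \cdot 79 = 16274$)
$\left(I{\left(\frac{8}{7} \right)} + N\right)^{2} = \left(1 + 16274\right)^{2} = 16275^{2} = 264875625$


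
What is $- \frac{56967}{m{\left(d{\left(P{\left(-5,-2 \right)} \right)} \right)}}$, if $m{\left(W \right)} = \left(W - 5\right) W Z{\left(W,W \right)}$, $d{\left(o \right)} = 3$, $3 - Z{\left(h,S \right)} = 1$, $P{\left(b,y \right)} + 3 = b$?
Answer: $\frac{18989}{4} \approx 4747.3$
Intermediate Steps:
$P{\left(b,y \right)} = -3 + b$
$Z{\left(h,S \right)} = 2$ ($Z{\left(h,S \right)} = 3 - 1 = 2$)
$m{\left(W \right)} = 2 W \left(-5 + W\right)$ ($m{\left(W \right)} = \left(W - 5\right) W 2 = \left(-5 + W\right) W 2 = W \left(-5 + W\right) 2 = 2 W \left(-5 + W\right)$)
$- \frac{56967}{m{\left(d{\left(P{\left(-5,-2 \right)} \right)} \right)}} = - \frac{56967}{2 \cdot 3 \left(-5 + 3\right)} = - \frac{56967}{2 \cdot 3 \left(-2\right)} = - \frac{56967}{-12} = \left(-56967\right) \left(- \frac{1}{12}\right) = \frac{18989}{4}$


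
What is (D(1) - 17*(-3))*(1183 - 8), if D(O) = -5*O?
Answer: 54050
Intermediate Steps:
(D(1) - 17*(-3))*(1183 - 8) = (-5*1 - 17*(-3))*(1183 - 8) = (-5 + 51)*1175 = 46*1175 = 54050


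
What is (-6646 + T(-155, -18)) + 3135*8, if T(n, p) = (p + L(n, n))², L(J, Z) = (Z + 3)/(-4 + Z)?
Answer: 473374054/25281 ≈ 18725.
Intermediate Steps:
L(J, Z) = (3 + Z)/(-4 + Z)
T(n, p) = (p + (3 + n)/(-4 + n))²
(-6646 + T(-155, -18)) + 3135*8 = (-6646 + (3 - 155 - 18*(-4 - 155))²/(-4 - 155)²) + 3135*8 = (-6646 + (3 - 155 - 18*(-159))²/(-159)²) + 25080 = (-6646 + (3 - 155 + 2862)²/25281) + 25080 = (-6646 + (1/25281)*2710²) + 25080 = (-6646 + (1/25281)*7344100) + 25080 = (-6646 + 7344100/25281) + 25080 = -160673426/25281 + 25080 = 473374054/25281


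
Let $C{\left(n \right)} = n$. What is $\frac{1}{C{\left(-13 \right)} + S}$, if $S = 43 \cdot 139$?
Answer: $\frac{1}{5964} \approx 0.00016767$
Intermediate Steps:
$S = 5977$
$\frac{1}{C{\left(-13 \right)} + S} = \frac{1}{-13 + 5977} = \frac{1}{5964}$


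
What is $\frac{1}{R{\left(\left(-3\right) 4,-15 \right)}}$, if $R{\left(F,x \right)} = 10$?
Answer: $\frac{1}{10} \approx 0.1$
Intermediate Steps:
$\frac{1}{R{\left(\left(-3\right) 4,-15 \right)}} = \frac{1}{10}$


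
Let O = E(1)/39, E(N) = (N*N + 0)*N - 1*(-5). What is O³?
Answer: 8/2197 ≈ 0.0036413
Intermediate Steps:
E(N) = 5 + N³ (E(N) = (N² + 0)*N + 5 = N²*N + 5 = N³ + 5 = 5 + N³)
O = 2/13 (O = (5 + 1³)/39 = (5 + 1)*(1/39) = 6*(1/39) = 2/13 ≈ 0.15385)
O³ = (2/13)³ = 8/2197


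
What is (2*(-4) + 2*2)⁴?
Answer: 256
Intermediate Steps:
(2*(-4) + 2*2)⁴ = (-8 + 4)⁴ = (-4)⁴ = 256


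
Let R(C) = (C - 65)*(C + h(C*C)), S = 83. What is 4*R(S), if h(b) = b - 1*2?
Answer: 501840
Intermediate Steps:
h(b) = -2 + b (h(b) = b - 2 = -2 + b)
R(C) = (-65 + C)*(-2 + C + C**2) (R(C) = (C - 65)*(C + (-2 + C*C)) = (-65 + C)*(C + (-2 + C**2)) = (-65 + C)*(-2 + C + C**2))
4*R(S) = 4*(130 + 83**3 - 67*83 - 64*83**2) = 4*(130 + 571787 - 5561 - 64*6889) = 4*(130 + 571787 - 5561 - 440896) = 4*125460 = 501840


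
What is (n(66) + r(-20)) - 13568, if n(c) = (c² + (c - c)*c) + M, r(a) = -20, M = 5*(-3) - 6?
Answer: -9253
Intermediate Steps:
M = -21 (M = -15 - 6 = -21)
n(c) = -21 + c² (n(c) = (c² + (c - c)*c) - 21 = (c² + 0*c) - 21 = (c² + 0) - 21 = c² - 21 = -21 + c²)
(n(66) + r(-20)) - 13568 = ((-21 + 66²) - 20) - 13568 = ((-21 + 4356) - 20) - 13568 = (4335 - 20) - 13568 = 4315 - 13568 = -9253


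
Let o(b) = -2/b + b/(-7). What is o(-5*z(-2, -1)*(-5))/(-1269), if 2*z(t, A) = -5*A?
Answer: 5227/740250 ≈ 0.0070611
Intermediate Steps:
z(t, A) = -5*A/2 (z(t, A) = (-5*A)/2 = -5*A/2)
o(b) = -2/b - b/7 (o(b) = -2/b + b*(-⅐) = -2/b - b/7)
o(-5*z(-2, -1)*(-5))/(-1269) = (-2/(-(-25)*(-1)/2*(-5)) - (-(-25)*(-1)/2)*(-5)/7)/(-1269) = (-2/(-5*5/2*(-5)) - (-5*5/2)*(-5)/7)*(-1/1269) = (-2/((-25/2*(-5))) - (-25)*(-5)/14)*(-1/1269) = (-2/125/2 - ⅐*125/2)*(-1/1269) = (-2*2/125 - 125/14)*(-1/1269) = (-4/125 - 125/14)*(-1/1269) = -15681/1750*(-1/1269) = 5227/740250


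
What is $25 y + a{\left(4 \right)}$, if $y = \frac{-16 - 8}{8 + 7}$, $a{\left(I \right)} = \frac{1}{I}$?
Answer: $- \frac{159}{4} \approx -39.75$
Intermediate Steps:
$y = - \frac{8}{5}$ ($y = - \frac{24}{15} = \left(-24\right) \frac{1}{15} = - \frac{8}{5} \approx -1.6$)
$25 y + a{\left(4 \right)} = 25 \left(- \frac{8}{5}\right) + \frac{1}{4} = -40 + \frac{1}{4} = - \frac{159}{4}$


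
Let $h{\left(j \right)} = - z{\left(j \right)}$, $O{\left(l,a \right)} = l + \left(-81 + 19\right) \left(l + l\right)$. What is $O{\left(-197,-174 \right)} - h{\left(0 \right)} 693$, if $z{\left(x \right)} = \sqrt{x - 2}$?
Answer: $24231 + 693 i \sqrt{2} \approx 24231.0 + 980.05 i$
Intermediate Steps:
$z{\left(x \right)} = \sqrt{-2 + x}$
$O{\left(l,a \right)} = - 123 l$ ($O{\left(l,a \right)} = l - 62 \cdot 2 l = l - 124 l = - 123 l$)
$h{\left(j \right)} = - \sqrt{-2 + j}$
$O{\left(-197,-174 \right)} - h{\left(0 \right)} 693 = \left(-123\right) \left(-197\right) - - \sqrt{-2 + 0} \cdot 693 = 24231 - - \sqrt{-2} \cdot 693 = 24231 - - i \sqrt{2} \cdot 693 = 24231 - - 693 i \sqrt{2} = 24231 + 693 i \sqrt{2}$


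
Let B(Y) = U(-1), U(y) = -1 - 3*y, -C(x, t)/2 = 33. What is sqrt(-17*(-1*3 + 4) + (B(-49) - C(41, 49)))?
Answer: sqrt(51) ≈ 7.1414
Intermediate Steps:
C(x, t) = -66 (C(x, t) = -2*33 = -66)
B(Y) = 2 (B(Y) = -1 - 3*(-1) = -1 + 3 = 2)
sqrt(-17*(-1*3 + 4) + (B(-49) - C(41, 49))) = sqrt(-17*(-1*3 + 4) + (2 - 1*(-66))) = sqrt(-17*(-3 + 4) + (2 + 66)) = sqrt(-17*1 + 68) = sqrt(-17 + 68) = sqrt(51)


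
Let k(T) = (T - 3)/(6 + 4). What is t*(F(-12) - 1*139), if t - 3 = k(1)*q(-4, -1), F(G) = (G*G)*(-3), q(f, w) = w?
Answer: -9136/5 ≈ -1827.2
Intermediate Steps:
F(G) = -3*G² (F(G) = G²*(-3) = -3*G²)
k(T) = -3/10 + T/10 (k(T) = (-3 + T)/10 = (-3 + T)*(⅒) = -3/10 + T/10)
t = 16/5 (t = 3 + (-3/10 + (⅒)*1)*(-1) = 3 + (-3/10 + ⅒)*(-1) = 3 - ⅕*(-1) = 3 + ⅕ = 16/5 ≈ 3.2000)
t*(F(-12) - 1*139) = 16*(-3*(-12)² - 1*139)/5 = 16*(-3*144 - 139)/5 = 16*(-432 - 139)/5 = (16/5)*(-571) = -9136/5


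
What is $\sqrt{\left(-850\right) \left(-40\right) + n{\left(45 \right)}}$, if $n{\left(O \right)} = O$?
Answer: $\sqrt{34045} \approx 184.51$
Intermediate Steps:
$\sqrt{\left(-850\right) \left(-40\right) + n{\left(45 \right)}} = \sqrt{\left(-850\right) \left(-40\right) + 45} = \sqrt{34000 + 45} = \sqrt{34045}$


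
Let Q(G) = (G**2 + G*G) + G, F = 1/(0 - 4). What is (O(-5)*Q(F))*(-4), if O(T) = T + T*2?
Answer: -15/2 ≈ -7.5000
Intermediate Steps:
F = -1/4 (F = 1/(-4) = -1/4 ≈ -0.25000)
Q(G) = G + 2*G**2 (Q(G) = (G**2 + G**2) + G = 2*G**2 + G = G + 2*G**2)
O(T) = 3*T (O(T) = T + 2*T = 3*T)
(O(-5)*Q(F))*(-4) = ((3*(-5))*(-(1 + 2*(-1/4))/4))*(-4) = -(-15)*(1 - 1/2)/4*(-4) = -(-15)/(4*2)*(-4) = -15*(-1/8)*(-4) = (15/8)*(-4) = -15/2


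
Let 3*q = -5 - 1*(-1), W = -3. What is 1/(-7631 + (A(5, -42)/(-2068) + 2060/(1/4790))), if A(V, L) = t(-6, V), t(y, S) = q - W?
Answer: 6204/61170006871 ≈ 1.0142e-7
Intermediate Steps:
q = -4/3 (q = (-5 - 1*(-1))/3 = (-5 + 1)/3 = (⅓)*(-4) = -4/3 ≈ -1.3333)
t(y, S) = 5/3 (t(y, S) = -4/3 - 1*(-3) = -4/3 + 3 = 5/3)
A(V, L) = 5/3
1/(-7631 + (A(5, -42)/(-2068) + 2060/(1/4790))) = 1/(-7631 + ((5/3)/(-2068) + 2060/(1/4790))) = 1/(-7631 + ((5/3)*(-1/2068) + 2060/(1/4790))) = 1/(-7631 + (-5/6204 + 2060*4790)) = 1/(-7631 + (-5/6204 + 9867400)) = 1/(-7631 + 61217349595/6204) = 1/(61170006871/6204) = 6204/61170006871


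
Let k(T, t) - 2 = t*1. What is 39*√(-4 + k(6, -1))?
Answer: 39*I*√3 ≈ 67.55*I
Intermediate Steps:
k(T, t) = 2 + t (k(T, t) = 2 + t*1 = 2 + t)
39*√(-4 + k(6, -1)) = 39*√(-4 + (2 - 1)) = 39*√(-4 + 1) = 39*√(-3) = 39*(I*√3) = 39*I*√3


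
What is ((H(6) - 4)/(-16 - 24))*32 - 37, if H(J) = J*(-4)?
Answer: -73/5 ≈ -14.600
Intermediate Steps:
H(J) = -4*J
((H(6) - 4)/(-16 - 24))*32 - 37 = ((-4*6 - 4)/(-16 - 24))*32 - 37 = ((-24 - 4)/(-40))*32 - 37 = -28*(-1/40)*32 - 37 = (7/10)*32 - 37 = 112/5 - 37 = -73/5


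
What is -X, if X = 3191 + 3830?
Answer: -7021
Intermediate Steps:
X = 7021
-X = -1*7021 = -7021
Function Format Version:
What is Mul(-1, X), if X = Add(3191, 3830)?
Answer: -7021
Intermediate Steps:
X = 7021
Mul(-1, X) = Mul(-1, 7021) = -7021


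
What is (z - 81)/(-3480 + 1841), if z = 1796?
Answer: -1715/1639 ≈ -1.0464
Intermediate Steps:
(z - 81)/(-3480 + 1841) = (1796 - 81)/(-3480 + 1841) = 1715/(-1639) = 1715*(-1/1639) = -1715/1639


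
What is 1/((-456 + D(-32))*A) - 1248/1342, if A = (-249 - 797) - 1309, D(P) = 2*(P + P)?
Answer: -858199009/922839720 ≈ -0.92995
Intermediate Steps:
D(P) = 4*P (D(P) = 2*(2*P) = 4*P)
A = -2355 (A = -1046 - 1309 = -2355)
1/((-456 + D(-32))*A) - 1248/1342 = 1/((-456 + 4*(-32))*(-2355)) - 1248/1342 = -1/2355/(-456 - 128) - 1248*1/1342 = -1/2355/(-584) - 624/671 = -1/584*(-1/2355) - 624/671 = 1/1375320 - 624/671 = -858199009/922839720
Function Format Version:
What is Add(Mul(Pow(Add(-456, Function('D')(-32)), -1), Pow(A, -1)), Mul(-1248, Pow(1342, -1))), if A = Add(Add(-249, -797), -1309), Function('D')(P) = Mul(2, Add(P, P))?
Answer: Rational(-858199009, 922839720) ≈ -0.92995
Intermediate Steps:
Function('D')(P) = Mul(4, P) (Function('D')(P) = Mul(2, Mul(2, P)) = Mul(4, P))
A = -2355 (A = Add(-1046, -1309) = -2355)
Add(Mul(Pow(Add(-456, Function('D')(-32)), -1), Pow(A, -1)), Mul(-1248, Pow(1342, -1))) = Add(Mul(Pow(Add(-456, Mul(4, -32)), -1), Pow(-2355, -1)), Mul(-1248, Pow(1342, -1))) = Add(Mul(Pow(Add(-456, -128), -1), Rational(-1, 2355)), Mul(-1248, Rational(1, 1342))) = Add(Mul(Pow(-584, -1), Rational(-1, 2355)), Rational(-624, 671)) = Add(Mul(Rational(-1, 584), Rational(-1, 2355)), Rational(-624, 671)) = Add(Rational(1, 1375320), Rational(-624, 671)) = Rational(-858199009, 922839720)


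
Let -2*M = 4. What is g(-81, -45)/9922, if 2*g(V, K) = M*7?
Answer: -7/9922 ≈ -0.00070550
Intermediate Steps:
M = -2 (M = -1/2*4 = -2)
g(V, K) = -7 (g(V, K) = (-2*7)/2 = (1/2)*(-14) = -7)
g(-81, -45)/9922 = -7/9922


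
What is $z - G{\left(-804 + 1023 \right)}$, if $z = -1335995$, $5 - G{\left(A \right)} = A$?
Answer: $-1335781$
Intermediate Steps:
$G{\left(A \right)} = 5 - A$
$z - G{\left(-804 + 1023 \right)} = -1335995 - \left(5 - \left(-804 + 1023\right)\right) = -1335995 - \left(5 - 219\right) = -1335995 - -214 = -1335995 + 214 = -1335781$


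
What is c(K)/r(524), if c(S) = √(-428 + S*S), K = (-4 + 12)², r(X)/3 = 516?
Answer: √917/774 ≈ 0.039124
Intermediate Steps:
r(X) = 1548 (r(X) = 3*516 = 1548)
K = 64 (K = 8² = 64)
c(S) = √(-428 + S²)
c(K)/r(524) = √(-428 + 64²)/1548 = √(-428 + 4096)*(1/1548) = √3668*(1/1548) = (2*√917)*(1/1548) = √917/774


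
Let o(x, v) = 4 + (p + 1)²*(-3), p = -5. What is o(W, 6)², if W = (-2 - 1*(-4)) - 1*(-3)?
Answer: 1936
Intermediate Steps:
W = 5 (W = (-2 + 4) + 3 = 2 + 3 = 5)
o(x, v) = -44 (o(x, v) = 4 + (-5 + 1)²*(-3) = 4 + (-4)²*(-3) = 4 + 16*(-3) = 4 - 48 = -44)
o(W, 6)² = (-44)² = 1936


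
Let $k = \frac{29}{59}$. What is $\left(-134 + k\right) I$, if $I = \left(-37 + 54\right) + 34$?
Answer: $- \frac{401727}{59} \approx -6808.9$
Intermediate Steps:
$k = \frac{29}{59}$ ($k = 29 \cdot \frac{1}{59} = \frac{29}{59} \approx 0.49153$)
$I = 51$ ($I = 17 + 34 = 51$)
$\left(-134 + k\right) I = \left(-134 + \frac{29}{59}\right) 51 = \left(- \frac{7877}{59}\right) 51 = - \frac{401727}{59}$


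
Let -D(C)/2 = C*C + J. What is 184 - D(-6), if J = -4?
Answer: 248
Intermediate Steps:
D(C) = 8 - 2*C**2 (D(C) = -2*(C*C - 4) = -2*(C**2 - 4) = -2*(-4 + C**2) = 8 - 2*C**2)
184 - D(-6) = 184 - (8 - 2*(-6)**2) = 184 - (8 - 2*36) = 184 - (8 - 72) = 184 - 1*(-64) = 184 + 64 = 248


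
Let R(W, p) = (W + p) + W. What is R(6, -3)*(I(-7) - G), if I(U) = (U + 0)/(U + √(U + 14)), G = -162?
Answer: 2937/2 + 3*√7/2 ≈ 1472.5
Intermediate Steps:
R(W, p) = p + 2*W
I(U) = U/(U + √(14 + U))
R(6, -3)*(I(-7) - G) = (-3 + 2*6)*(-7/(-7 + √(14 - 7)) - 1*(-162)) = (-3 + 12)*(-7/(-7 + √7) + 162) = 9*(162 - 7/(-7 + √7)) = 1458 - 63/(-7 + √7)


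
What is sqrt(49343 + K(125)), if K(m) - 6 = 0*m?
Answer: sqrt(49349) ≈ 222.15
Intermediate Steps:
K(m) = 6 (K(m) = 6 + 0*m = 6 + 0 = 6)
sqrt(49343 + K(125)) = sqrt(49343 + 6) = sqrt(49349)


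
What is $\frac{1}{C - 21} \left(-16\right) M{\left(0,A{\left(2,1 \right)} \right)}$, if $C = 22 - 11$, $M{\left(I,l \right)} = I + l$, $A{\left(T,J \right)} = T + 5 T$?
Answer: $\frac{96}{5} \approx 19.2$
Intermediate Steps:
$A{\left(T,J \right)} = 6 T$
$C = 11$ ($C = 22 - 11 = 11$)
$\frac{1}{C - 21} \left(-16\right) M{\left(0,A{\left(2,1 \right)} \right)} = \frac{1}{11 - 21} \left(-16\right) \left(0 + 6 \cdot 2\right) = \frac{1}{-10} \left(-16\right) \left(0 + 12\right) = \left(- \frac{1}{10}\right) \left(-16\right) 12 = \frac{8}{5} \cdot 12 = \frac{96}{5}$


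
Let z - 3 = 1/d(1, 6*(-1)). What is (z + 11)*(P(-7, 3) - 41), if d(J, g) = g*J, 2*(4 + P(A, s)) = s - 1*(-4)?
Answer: -6889/12 ≈ -574.08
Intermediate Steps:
P(A, s) = -2 + s/2 (P(A, s) = -4 + (s - 1*(-4))/2 = -4 + (s + 4)/2 = -4 + (4 + s)/2 = -4 + (2 + s/2) = -2 + s/2)
d(J, g) = J*g
z = 17/6 (z = 3 + 1/(1*(6*(-1))) = 3 + 1/(1*(-6)) = 3 + 1/(-6) = 3 - ⅙ = 17/6 ≈ 2.8333)
(z + 11)*(P(-7, 3) - 41) = (17/6 + 11)*((-2 + (½)*3) - 41) = 83*((-2 + 3/2) - 41)/6 = 83*(-½ - 41)/6 = (83/6)*(-83/2) = -6889/12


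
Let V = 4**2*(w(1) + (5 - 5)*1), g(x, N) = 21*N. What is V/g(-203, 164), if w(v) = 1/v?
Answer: 4/861 ≈ 0.0046458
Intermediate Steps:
V = 16 (V = 4**2*(1/1 + (5 - 5)*1) = 16*(1 + 0*1) = 16*(1 + 0) = 16*1 = 16)
V/g(-203, 164) = 16/((21*164)) = 16/3444 = 16*(1/3444) = 4/861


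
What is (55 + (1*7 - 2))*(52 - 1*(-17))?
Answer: 4140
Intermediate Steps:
(55 + (1*7 - 2))*(52 - 1*(-17)) = (55 + (7 - 2))*(52 + 17) = (55 + 5)*69 = 60*69 = 4140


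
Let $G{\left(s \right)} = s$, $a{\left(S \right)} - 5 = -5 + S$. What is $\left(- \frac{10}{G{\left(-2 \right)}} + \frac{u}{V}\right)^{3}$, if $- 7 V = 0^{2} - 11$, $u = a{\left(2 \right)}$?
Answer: $\frac{328509}{1331} \approx 246.81$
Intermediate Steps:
$a{\left(S \right)} = S$ ($a{\left(S \right)} = 5 + \left(-5 + S\right) = S$)
$u = 2$
$V = \frac{11}{7}$ ($V = - \frac{0^{2} - 11}{7} = - \frac{0 - 11}{7} = \left(- \frac{1}{7}\right) \left(-11\right) = \frac{11}{7} \approx 1.5714$)
$\left(- \frac{10}{G{\left(-2 \right)}} + \frac{u}{V}\right)^{3} = \left(- \frac{10}{-2} + \frac{2}{\frac{11}{7}}\right)^{3} = \left(\left(-10\right) \left(- \frac{1}{2}\right) + 2 \cdot \frac{7}{11}\right)^{3} = \left(5 + \frac{14}{11}\right)^{3} = \left(\frac{69}{11}\right)^{3} = \frac{328509}{1331}$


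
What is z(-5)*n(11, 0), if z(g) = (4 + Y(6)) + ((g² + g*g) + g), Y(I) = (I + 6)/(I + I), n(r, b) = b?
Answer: 0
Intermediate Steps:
Y(I) = (6 + I)/(2*I) (Y(I) = (6 + I)/((2*I)) = (6 + I)*(1/(2*I)) = (6 + I)/(2*I))
z(g) = 5 + g + 2*g² (z(g) = (4 + (½)*(6 + 6)/6) + ((g² + g*g) + g) = (4 + (½)*(⅙)*12) + ((g² + g²) + g) = (4 + 1) + (2*g² + g) = 5 + (g + 2*g²) = 5 + g + 2*g²)
z(-5)*n(11, 0) = (5 - 5 + 2*(-5)²)*0 = (5 - 5 + 2*25)*0 = (5 - 5 + 50)*0 = 50*0 = 0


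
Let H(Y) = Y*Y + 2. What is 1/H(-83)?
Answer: 1/6891 ≈ 0.00014512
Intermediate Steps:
H(Y) = 2 + Y**2 (H(Y) = Y**2 + 2 = 2 + Y**2)
1/H(-83) = 1/(2 + (-83)**2) = 1/(2 + 6889) = 1/6891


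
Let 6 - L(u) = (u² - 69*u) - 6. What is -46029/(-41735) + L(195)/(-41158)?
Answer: 1459694856/858864565 ≈ 1.6996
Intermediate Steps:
L(u) = 12 - u² + 69*u (L(u) = 6 - ((u² - 69*u) - 6) = 6 - (-6 + u² - 69*u) = 6 + (6 - u² + 69*u) = 12 - u² + 69*u)
-46029/(-41735) + L(195)/(-41158) = -46029/(-41735) + (12 - 1*195² + 69*195)/(-41158) = -46029*(-1/41735) + (12 - 1*38025 + 13455)*(-1/41158) = 46029/41735 + (12 - 38025 + 13455)*(-1/41158) = 46029/41735 - 24558*(-1/41158) = 46029/41735 + 12279/20579 = 1459694856/858864565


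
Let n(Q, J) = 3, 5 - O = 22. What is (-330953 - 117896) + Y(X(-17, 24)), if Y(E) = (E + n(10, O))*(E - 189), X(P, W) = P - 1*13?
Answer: -442936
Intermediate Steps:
O = -17 (O = 5 - 1*22 = 5 - 22 = -17)
X(P, W) = -13 + P (X(P, W) = P - 13 = -13 + P)
Y(E) = (-189 + E)*(3 + E) (Y(E) = (E + 3)*(E - 189) = (3 + E)*(-189 + E) = (-189 + E)*(3 + E))
(-330953 - 117896) + Y(X(-17, 24)) = (-330953 - 117896) + (-567 + (-13 - 17)**2 - 186*(-13 - 17)) = -448849 + (-567 + (-30)**2 - 186*(-30)) = -448849 + (-567 + 900 + 5580) = -448849 + 5913 = -442936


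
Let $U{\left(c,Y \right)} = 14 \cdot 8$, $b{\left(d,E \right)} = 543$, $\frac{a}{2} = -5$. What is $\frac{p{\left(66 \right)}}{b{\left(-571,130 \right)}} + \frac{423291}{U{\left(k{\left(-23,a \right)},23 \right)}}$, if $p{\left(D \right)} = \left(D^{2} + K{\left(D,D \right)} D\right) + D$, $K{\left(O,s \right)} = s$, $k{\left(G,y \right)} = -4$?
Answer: $\frac{76943383}{20272} \approx 3795.6$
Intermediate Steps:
$a = -10$ ($a = 2 \left(-5\right) = -10$)
$p{\left(D \right)} = D + 2 D^{2}$ ($p{\left(D \right)} = \left(D^{2} + D D\right) + D = \left(D^{2} + D^{2}\right) + D = 2 D^{2} + D = D + 2 D^{2}$)
$U{\left(c,Y \right)} = 112$
$\frac{p{\left(66 \right)}}{b{\left(-571,130 \right)}} + \frac{423291}{U{\left(k{\left(-23,a \right)},23 \right)}} = \frac{66 \left(1 + 2 \cdot 66\right)}{543} + \frac{423291}{112} = 66 \left(1 + 132\right) \frac{1}{543} + 423291 \cdot \frac{1}{112} = 66 \cdot 133 \cdot \frac{1}{543} + \frac{423291}{112} = 8778 \cdot \frac{1}{543} + \frac{423291}{112} = \frac{2926}{181} + \frac{423291}{112} = \frac{76943383}{20272}$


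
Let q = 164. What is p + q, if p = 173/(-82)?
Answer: 13275/82 ≈ 161.89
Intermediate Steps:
p = -173/82 (p = 173*(-1/82) = -173/82 ≈ -2.1098)
p + q = -173/82 + 164 = 13275/82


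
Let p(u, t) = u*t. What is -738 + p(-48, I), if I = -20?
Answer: 222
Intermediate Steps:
p(u, t) = t*u
-738 + p(-48, I) = -738 - 20*(-48) = -738 + 960 = 222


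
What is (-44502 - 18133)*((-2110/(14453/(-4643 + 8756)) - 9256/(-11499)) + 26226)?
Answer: -266760699508507700/166195047 ≈ -1.6051e+9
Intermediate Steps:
(-44502 - 18133)*((-2110/(14453/(-4643 + 8756)) - 9256/(-11499)) + 26226) = -62635*((-2110/(14453/4113) - 9256*(-1/11499)) + 26226) = -62635*((-2110/(14453*(1/4113)) + 9256/11499) + 26226) = -62635*((-2110/14453/4113 + 9256/11499) + 26226) = -62635*((-2110*4113/14453 + 9256/11499) + 26226) = -62635*((-8678430/14453 + 9256/11499) + 26226) = -62635*(-99659489602/166195047 + 26226) = -62635*4258971813020/166195047 = -266760699508507700/166195047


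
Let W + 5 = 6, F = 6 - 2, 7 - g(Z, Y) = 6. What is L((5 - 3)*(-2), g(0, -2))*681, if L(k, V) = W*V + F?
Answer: 3405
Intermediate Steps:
g(Z, Y) = 1 (g(Z, Y) = 7 - 1*6 = 7 - 6 = 1)
F = 4
W = 1 (W = -5 + 6 = 1)
L(k, V) = 4 + V (L(k, V) = 1*V + 4 = V + 4 = 4 + V)
L((5 - 3)*(-2), g(0, -2))*681 = (4 + 1)*681 = 5*681 = 3405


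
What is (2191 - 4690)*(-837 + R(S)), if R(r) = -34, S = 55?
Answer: 2176629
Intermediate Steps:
(2191 - 4690)*(-837 + R(S)) = (2191 - 4690)*(-837 - 34) = -2499*(-871) = 2176629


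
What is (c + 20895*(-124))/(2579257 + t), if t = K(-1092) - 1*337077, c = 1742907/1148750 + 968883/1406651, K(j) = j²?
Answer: -4186735978750804293/5550008048059045000 ≈ -0.75437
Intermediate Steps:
c = 3564666220707/1615890336250 (c = 1742907*(1/1148750) + 968883*(1/1406651) = 1742907/1148750 + 968883/1406651 = 3564666220707/1615890336250 ≈ 2.2060)
t = 855387 (t = (-1092)² - 1*337077 = 1192464 - 337077 = 855387)
(c + 20895*(-124))/(2579257 + t) = (3564666220707/1615890336250 + 20895*(-124))/(2579257 + 855387) = (3564666220707/1615890336250 - 2590980)/3434644 = -4186735978750804293/1615890336250*1/3434644 = -4186735978750804293/5550008048059045000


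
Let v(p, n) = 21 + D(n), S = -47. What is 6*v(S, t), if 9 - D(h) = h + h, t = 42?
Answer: -324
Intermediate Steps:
D(h) = 9 - 2*h (D(h) = 9 - (h + h) = 9 - 2*h)
v(p, n) = 30 - 2*n (v(p, n) = 21 + (9 - 2*n) = 30 - 2*n)
6*v(S, t) = 6*(30 - 2*42) = 6*(30 - 84) = 6*(-54) = -324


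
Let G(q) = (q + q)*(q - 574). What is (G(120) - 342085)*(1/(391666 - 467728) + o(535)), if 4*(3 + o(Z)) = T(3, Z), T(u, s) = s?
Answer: -1281625745785/21732 ≈ -5.8974e+7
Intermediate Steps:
o(Z) = -3 + Z/4
G(q) = 2*q*(-574 + q) (G(q) = (2*q)*(-574 + q) = 2*q*(-574 + q))
(G(120) - 342085)*(1/(391666 - 467728) + o(535)) = (2*120*(-574 + 120) - 342085)*(1/(391666 - 467728) + (-3 + (¼)*535)) = (2*120*(-454) - 342085)*(1/(-76062) + (-3 + 535/4)) = (-108960 - 342085)*(-1/76062 + 523/4) = -451045*19890211/152124 = -1281625745785/21732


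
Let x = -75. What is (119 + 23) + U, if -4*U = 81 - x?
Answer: 103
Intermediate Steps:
U = -39 (U = -(81 - 1*(-75))/4 = -(81 + 75)/4 = -1/4*156 = -39)
(119 + 23) + U = (119 + 23) - 39 = 142 - 39 = 103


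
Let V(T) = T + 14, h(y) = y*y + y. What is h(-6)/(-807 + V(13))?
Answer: -1/26 ≈ -0.038462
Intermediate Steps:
h(y) = y + y² (h(y) = y² + y = y + y²)
V(T) = 14 + T
h(-6)/(-807 + V(13)) = (-6*(1 - 6))/(-807 + (14 + 13)) = (-6*(-5))/(-807 + 27) = 30/(-780) = -1/780*30 = -1/26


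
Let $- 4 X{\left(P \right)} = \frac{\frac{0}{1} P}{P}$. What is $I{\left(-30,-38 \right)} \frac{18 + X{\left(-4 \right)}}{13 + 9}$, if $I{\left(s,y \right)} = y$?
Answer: $- \frac{342}{11} \approx -31.091$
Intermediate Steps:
$X{\left(P \right)} = 0$ ($X{\left(P \right)} = - \frac{\frac{0}{1} P \frac{1}{P}}{4} = - \frac{0 \cdot 1 P \frac{1}{P}}{4} = - \frac{0 P \frac{1}{P}}{4} = - \frac{0 \frac{1}{P}}{4} = \left(- \frac{1}{4}\right) 0 = 0$)
$I{\left(-30,-38 \right)} \frac{18 + X{\left(-4 \right)}}{13 + 9} = - 38 \frac{18 + 0}{13 + 9} = - 38 \cdot \frac{18}{22} = - 38 \cdot 18 \cdot \frac{1}{22} = \left(-38\right) \frac{9}{11} = - \frac{342}{11}$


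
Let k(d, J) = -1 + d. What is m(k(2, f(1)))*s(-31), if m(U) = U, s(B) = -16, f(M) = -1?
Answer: -16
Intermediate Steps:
m(k(2, f(1)))*s(-31) = (-1 + 2)*(-16) = 1*(-16) = -16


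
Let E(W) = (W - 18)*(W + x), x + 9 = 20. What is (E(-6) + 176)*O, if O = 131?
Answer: 7336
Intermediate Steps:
x = 11 (x = -9 + 20 = 11)
E(W) = (-18 + W)*(11 + W) (E(W) = (W - 18)*(W + 11) = (-18 + W)*(11 + W))
(E(-6) + 176)*O = ((-198 + (-6)² - 7*(-6)) + 176)*131 = ((-198 + 36 + 42) + 176)*131 = (-120 + 176)*131 = 56*131 = 7336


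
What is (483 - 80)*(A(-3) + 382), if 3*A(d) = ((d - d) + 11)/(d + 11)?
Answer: 3699137/24 ≈ 1.5413e+5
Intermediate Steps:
A(d) = 11/(3*(11 + d)) (A(d) = (((d - d) + 11)/(d + 11))/3 = ((0 + 11)/(11 + d))/3 = (11/(11 + d))/3 = 11/(3*(11 + d)))
(483 - 80)*(A(-3) + 382) = (483 - 80)*(11/(3*(11 - 3)) + 382) = 403*((11/3)/8 + 382) = 403*((11/3)*(⅛) + 382) = 403*(11/24 + 382) = 403*(9179/24) = 3699137/24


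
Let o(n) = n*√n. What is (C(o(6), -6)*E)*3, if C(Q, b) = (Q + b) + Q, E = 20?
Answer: -360 + 720*√6 ≈ 1403.6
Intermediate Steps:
o(n) = n^(3/2)
C(Q, b) = b + 2*Q
(C(o(6), -6)*E)*3 = ((-6 + 2*6^(3/2))*20)*3 = ((-6 + 2*(6*√6))*20)*3 = ((-6 + 12*√6)*20)*3 = (-120 + 240*√6)*3 = -360 + 720*√6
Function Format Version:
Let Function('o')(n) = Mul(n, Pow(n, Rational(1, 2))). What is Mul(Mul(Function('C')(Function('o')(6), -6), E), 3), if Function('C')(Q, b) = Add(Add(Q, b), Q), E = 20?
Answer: Add(-360, Mul(720, Pow(6, Rational(1, 2)))) ≈ 1403.6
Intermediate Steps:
Function('o')(n) = Pow(n, Rational(3, 2))
Function('C')(Q, b) = Add(b, Mul(2, Q))
Mul(Mul(Function('C')(Function('o')(6), -6), E), 3) = Mul(Mul(Add(-6, Mul(2, Pow(6, Rational(3, 2)))), 20), 3) = Mul(Mul(Add(-6, Mul(2, Mul(6, Pow(6, Rational(1, 2))))), 20), 3) = Mul(Mul(Add(-6, Mul(12, Pow(6, Rational(1, 2)))), 20), 3) = Mul(Add(-120, Mul(240, Pow(6, Rational(1, 2)))), 3) = Add(-360, Mul(720, Pow(6, Rational(1, 2))))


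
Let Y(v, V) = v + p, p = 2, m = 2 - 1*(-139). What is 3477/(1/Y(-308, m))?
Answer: -1063962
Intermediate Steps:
m = 141 (m = 2 + 139 = 141)
Y(v, V) = 2 + v (Y(v, V) = v + 2 = 2 + v)
3477/(1/Y(-308, m)) = 3477/(1/(2 - 308)) = 3477/(1/(-306)) = 3477/(-1/306) = 3477*(-306) = -1063962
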